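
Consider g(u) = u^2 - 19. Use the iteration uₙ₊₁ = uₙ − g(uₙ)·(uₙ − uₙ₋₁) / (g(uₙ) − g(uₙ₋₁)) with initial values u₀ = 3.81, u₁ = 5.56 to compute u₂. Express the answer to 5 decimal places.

4.28854

g(3.81) = -4.4839000, g(5.56) = 11.9136000
u₂ = 5.5600000 − 11.9136000·(5.5600000 − 3.8100000) / (11.9136000 − (-4.4839000)) = 5.5600000 − (20.8488000)/(16.3975000) = 4.2885379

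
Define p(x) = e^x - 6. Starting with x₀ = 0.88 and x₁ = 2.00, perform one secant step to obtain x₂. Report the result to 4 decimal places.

p(0.88) = -3.589100, p(2.00) = 1.389056
x₂ = 2.000000 − 1.389056·(2.000000 − 0.880000) / (1.389056 − (-3.589100)) = 2.000000 − (1.555743)/(4.978156) = 1.687486

1.6875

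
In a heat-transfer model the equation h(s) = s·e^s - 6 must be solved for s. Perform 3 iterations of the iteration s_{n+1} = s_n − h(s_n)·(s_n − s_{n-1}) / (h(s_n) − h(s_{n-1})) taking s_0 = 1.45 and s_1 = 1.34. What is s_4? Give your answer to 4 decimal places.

1.4324

h(1.45) = 0.181516, h(1.34) = -0.882482
s_2 = 1.340000 − (-0.882482)·(1.340000 − 1.450000) / (-0.882482 − 0.181516) = 1.340000 − (0.097073)/(-1.063998) = 1.431234
h(1.431234) = -0.011917
s_3 = 1.431234 − (-0.011917)·(1.431234 − 1.340000) / (-0.011917 − (-0.882482)) = 1.431234 − (-0.001087)/(0.870565) = 1.432483
h(1.432483) = 0.000798
s_4 = 1.432483 − 0.000798·(1.432483 − 1.431234) / (0.000798 − (-0.011917)) = 1.432483 − (0.000001)/(0.012715) = 1.432405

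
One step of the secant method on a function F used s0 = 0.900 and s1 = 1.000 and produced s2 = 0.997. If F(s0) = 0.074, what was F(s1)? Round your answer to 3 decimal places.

The secant line through (0.900, 0.074) and (1.000, F(s1)) crosses zero at s2 = 0.997.
So (0.900, 0.074), (1.000, F(s1)), (0.997, 0) are collinear:
F(s1) = 0.074 · (1.000 − 0.997) / (0.900 − 0.997) = 0.074 · (0.00300)/(-0.09700) = -0.00229

-0.002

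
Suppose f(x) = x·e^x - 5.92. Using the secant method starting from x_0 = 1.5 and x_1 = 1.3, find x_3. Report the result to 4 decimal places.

1.4251

f(1.5) = 0.802534, f(1.3) = -1.149914
x_2 = 1.300000 − (-1.149914)·(1.300000 − 1.500000) / (-1.149914 − 0.802534) = 1.300000 − (0.229983)/(-1.952448) = 1.417792
f(1.417792) = -0.067360
x_3 = 1.417792 − (-0.067360)·(1.417792 − 1.300000) / (-0.067360 − (-1.149914)) = 1.417792 − (-0.007934)/(1.082554) = 1.425121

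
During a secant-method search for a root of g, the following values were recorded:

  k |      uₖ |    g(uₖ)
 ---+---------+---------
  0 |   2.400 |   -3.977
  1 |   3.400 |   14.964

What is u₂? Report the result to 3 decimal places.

u₂ = 3.400 − 14.964·(3.400 − 2.400) / (14.964 − (-3.977))
   = 3.400 − (14.96400)/(18.94100) = 2.60997

2.610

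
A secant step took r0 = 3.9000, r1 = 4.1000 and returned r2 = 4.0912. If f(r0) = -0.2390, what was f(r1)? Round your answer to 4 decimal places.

The secant line through (3.9000, -0.2390) and (4.1000, f(r1)) crosses zero at r2 = 4.0912.
So (3.9000, -0.2390), (4.1000, f(r1)), (4.0912, 0) are collinear:
f(r1) = -0.2390 · (4.1000 − 4.0912) / (3.9000 − 4.0912) = -0.2390 · (0.008800)/(-0.191200) = 0.011000

0.0110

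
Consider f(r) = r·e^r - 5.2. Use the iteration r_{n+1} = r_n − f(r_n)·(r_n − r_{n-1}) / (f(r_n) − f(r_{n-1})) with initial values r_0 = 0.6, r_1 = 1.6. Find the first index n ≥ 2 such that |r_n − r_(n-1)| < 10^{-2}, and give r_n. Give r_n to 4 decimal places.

n = 5, r_n = 1.3491

f(0.6) = -4.106729, f(1.6) = 2.724852
r_2 = 1.600000 − 2.724852·(1.000000)/(6.831581) = 1.201139;  |Δ| = 0.398861
f(1.201139) = -1.207534
r_3 = 1.201139 − (-1.207534)·(-0.398861)/(-3.932386) = 1.323619;  |Δ| = 0.122480
f(1.323619) = -0.227174
r_4 = 1.323619 − (-0.227174)·(0.122480)/(0.980360) = 1.352000;  |Δ| = 0.028382
f(1.352000) = 0.025684
r_5 = 1.352000 − 0.025684·(0.028382)/(0.252858) = 1.349118;  |Δ| = 0.002883
|r_5 − r_4| = 0.002883 < 10^{-2}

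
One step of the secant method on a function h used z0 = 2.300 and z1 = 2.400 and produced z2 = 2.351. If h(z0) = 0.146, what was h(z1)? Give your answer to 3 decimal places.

-0.140

The secant line through (2.300, 0.146) and (2.400, h(z1)) crosses zero at z2 = 2.351.
So (2.300, 0.146), (2.400, h(z1)), (2.351, 0) are collinear:
h(z1) = 0.146 · (2.400 − 2.351) / (2.300 − 2.351) = 0.146 · (0.04900)/(-0.05100) = -0.14027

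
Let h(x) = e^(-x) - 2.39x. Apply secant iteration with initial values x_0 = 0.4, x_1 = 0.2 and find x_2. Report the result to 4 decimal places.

0.3088

h(0.4) = -0.285680, h(0.2) = 0.340731
x_2 = 0.200000 − 0.340731·(0.200000 − 0.400000) / (0.340731 − (-0.285680)) = 0.200000 − (-0.068146)/(0.626411) = 0.308788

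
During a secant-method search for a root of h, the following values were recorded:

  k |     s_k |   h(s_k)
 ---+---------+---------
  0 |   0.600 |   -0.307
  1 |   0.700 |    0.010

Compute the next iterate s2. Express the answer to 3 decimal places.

0.697

s2 = 0.700 − 0.010·(0.700 − 0.600) / (0.010 − (-0.307))
   = 0.700 − (0.00100)/(0.31700) = 0.69685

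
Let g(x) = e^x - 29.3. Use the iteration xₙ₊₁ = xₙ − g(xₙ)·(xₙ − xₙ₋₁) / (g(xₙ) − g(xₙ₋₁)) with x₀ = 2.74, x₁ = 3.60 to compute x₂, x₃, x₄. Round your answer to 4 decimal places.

3.3027, 3.3695, 3.3779

g(2.74) = -13.813015, g(3.60) = 7.298234
x₂ = 3.600000 − 7.298234·(3.600000 − 2.740000) / (7.298234 − (-13.813015)) = 3.600000 − (6.276482)/(21.111249) = 3.302695
g(3.302695) = -2.114196
x₃ = 3.302695 − (-2.114196)·(3.302695 − 3.600000) / (-2.114196 − 7.298234) = 3.302695 − (0.628561)/(-9.412431) = 3.369475
g(3.369475) = -0.236740
x₄ = 3.369475 − (-0.236740)·(3.369475 − 3.302695) / (-0.236740 − (-2.114196)) = 3.369475 − (-0.015809)/(1.877456) = 3.377896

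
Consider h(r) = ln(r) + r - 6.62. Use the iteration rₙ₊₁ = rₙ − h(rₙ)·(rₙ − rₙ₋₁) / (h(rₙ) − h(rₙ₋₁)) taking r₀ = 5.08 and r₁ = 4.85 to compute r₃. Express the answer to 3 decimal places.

5.009

h(5.08) = 0.08531, h(4.85) = -0.19102
r₂ = 4.85000 − (-0.19102)·(4.85000 − 5.08000) / (-0.19102 − 0.08531) = 4.85000 − (0.04393)/(-0.27633) = 5.00899
h(5.00899) = 0.00023
r₃ = 5.00899 − 0.00023·(5.00899 − 4.85000) / (0.00023 − (-0.19102)) = 5.00899 − (0.00004)/(0.19125) = 5.00880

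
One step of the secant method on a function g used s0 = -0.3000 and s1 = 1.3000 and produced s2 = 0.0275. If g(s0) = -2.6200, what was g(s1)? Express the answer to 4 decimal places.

The secant line through (-0.3000, -2.6200) and (1.3000, g(s1)) crosses zero at s2 = 0.0275.
So (-0.3000, -2.6200), (1.3000, g(s1)), (0.0275, 0) are collinear:
g(s1) = -2.6200 · (1.3000 − 0.0275) / (-0.3000 − 0.0275) = -2.6200 · (1.272500)/(-0.327500) = 10.180000

10.1800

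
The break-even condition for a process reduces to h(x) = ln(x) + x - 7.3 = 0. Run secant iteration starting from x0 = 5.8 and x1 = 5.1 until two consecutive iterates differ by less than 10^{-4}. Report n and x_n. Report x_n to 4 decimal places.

h(5.8) = 0.257858, h(5.1) = -0.570759
x2 = 5.100000 − (-0.570759)·(-0.700000)/(-0.828617) = 5.582167;  |Δ| = 0.482167
h(5.582167) = 0.001744
x3 = 5.582167 − 0.001744·(0.482167)/(0.572503) = 5.580698;  |Δ| = 0.001468
h(5.580698) = 0.000012
x4 = 5.580698 − 0.000012·(-0.001468)/(-0.001732) = 5.580688;  |Δ| = 0.000010
|x4 − x3| = 0.000010 < 10^{-4}

n = 4, x_n = 5.5807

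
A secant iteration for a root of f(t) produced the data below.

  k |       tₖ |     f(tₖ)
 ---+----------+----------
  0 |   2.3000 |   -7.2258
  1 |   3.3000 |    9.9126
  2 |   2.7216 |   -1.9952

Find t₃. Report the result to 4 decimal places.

t₃ = 2.7216 − (-1.9952)·(2.7216 − 3.3000) / (-1.9952 − 9.9126)
   = 2.7216 − (1.154024)/(-11.907800) = 2.818513

2.8185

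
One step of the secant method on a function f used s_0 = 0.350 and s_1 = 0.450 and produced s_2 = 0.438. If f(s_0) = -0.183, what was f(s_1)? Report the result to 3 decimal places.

The secant line through (0.350, -0.183) and (0.450, f(s_1)) crosses zero at s_2 = 0.438.
So (0.350, -0.183), (0.450, f(s_1)), (0.438, 0) are collinear:
f(s_1) = -0.183 · (0.450 − 0.438) / (0.350 − 0.438) = -0.183 · (0.01200)/(-0.08800) = 0.02495

0.025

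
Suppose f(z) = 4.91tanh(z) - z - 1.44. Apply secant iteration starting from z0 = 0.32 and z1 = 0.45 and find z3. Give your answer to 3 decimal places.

f(0.32) = -0.24032, f(0.45) = 0.18152
z2 = 0.45000 − 0.18152·(0.45000 − 0.32000) / (0.18152 − (-0.24032)) = 0.45000 − (0.02360)/(0.42185) = 0.39406
f(0.39406) = 0.00648
z3 = 0.39406 − 0.00648·(0.39406 − 0.45000) / (0.00648 − 0.18152) = 0.39406 − (-0.00036)/(-0.17505) = 0.39199

0.392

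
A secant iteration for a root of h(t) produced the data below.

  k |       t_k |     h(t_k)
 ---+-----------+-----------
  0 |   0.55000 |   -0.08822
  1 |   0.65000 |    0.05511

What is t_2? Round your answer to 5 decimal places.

0.61155

t_2 = 0.65000 − 0.05511·(0.65000 − 0.55000) / (0.05511 − (-0.08822))
   = 0.65000 − (0.0055110)/(0.1433300) = 0.6115503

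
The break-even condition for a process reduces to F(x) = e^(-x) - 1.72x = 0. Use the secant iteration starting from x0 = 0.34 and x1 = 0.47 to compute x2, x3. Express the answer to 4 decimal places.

0.3932, 0.3926

F(0.34) = 0.126970, F(0.47) = -0.183398
x2 = 0.470000 − (-0.183398)·(0.470000 − 0.340000) / (-0.183398 − 0.126970) = 0.470000 − (-0.023842)/(-0.310368) = 0.393182
F(0.393182) = -0.001368
x3 = 0.393182 − (-0.001368)·(0.393182 − 0.470000) / (-0.001368 − (-0.183398)) = 0.393182 − (0.000105)/(0.182029) = 0.392605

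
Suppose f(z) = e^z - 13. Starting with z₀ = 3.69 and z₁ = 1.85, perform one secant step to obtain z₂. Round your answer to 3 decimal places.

2.213

f(3.69) = 27.04485, f(1.85) = -6.64018
z₂ = 1.85000 − (-6.64018)·(1.85000 − 3.69000) / (-6.64018 − 27.04485) = 1.85000 − (12.21793)/(-33.68503) = 2.21271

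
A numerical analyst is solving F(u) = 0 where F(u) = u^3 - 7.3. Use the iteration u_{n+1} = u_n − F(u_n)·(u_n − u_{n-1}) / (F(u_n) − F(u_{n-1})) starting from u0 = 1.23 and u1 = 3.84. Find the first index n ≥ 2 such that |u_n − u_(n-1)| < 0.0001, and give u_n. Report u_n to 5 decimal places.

F(1.23) = -5.4391330, F(3.84) = 49.3231040
u2 = 3.8400000 − 49.3231040·(2.6100000)/(54.7622370) = 1.4892322;  |Δ| = 2.3507678
F(1.4892322) = -3.9971619
u3 = 1.4892322 − (-3.9971619)·(-2.3507678)/(-53.3202659) = 1.6654579;  |Δ| = 0.1762257
F(1.6654579) = -2.6804361
u4 = 1.6654579 − (-2.6804361)·(0.1762257)/(1.3167258) = 2.0241975;  |Δ| = 0.3587396
F(2.0241975) = 0.9938969
u5 = 2.0241975 − 0.9938969·(0.3587396)/(3.6743330) = 1.9271594;  |Δ| = 0.0970381
F(1.9271594) = -0.1426390
u6 = 1.9271594 − (-0.1426390)·(-0.0970381)/(-1.1365359) = 1.9393380;  |Δ| = 0.0121786
F(1.9393380) = -0.0060879
u7 = 1.9393380 − (-0.0060879)·(0.0121786)/(0.1365512) = 1.9398810;  |Δ| = 0.0005430
F(1.9398810) = 0.0000401
u8 = 1.9398810 − 0.0000401·(0.0005430)/(0.0061280) = 1.9398774;  |Δ| = 0.0000036
|u8 − u7| = 0.0000036 < 0.0001

n = 8, u_n = 1.93988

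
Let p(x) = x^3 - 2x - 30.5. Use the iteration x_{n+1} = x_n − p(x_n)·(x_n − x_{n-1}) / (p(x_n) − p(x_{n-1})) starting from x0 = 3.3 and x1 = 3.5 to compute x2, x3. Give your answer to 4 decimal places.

3.3356, 3.3374

p(3.3) = -1.163000, p(3.5) = 5.375000
x2 = 3.500000 − 5.375000·(3.500000 − 3.300000) / (5.375000 − (-1.163000)) = 3.500000 − (1.075000)/(6.538000) = 3.335577
p(3.335577) = -0.059289
x3 = 3.335577 − (-0.059289)·(3.335577 − 3.500000) / (-0.059289 − 5.375000) = 3.335577 − (0.009749)/(-5.434289) = 3.337371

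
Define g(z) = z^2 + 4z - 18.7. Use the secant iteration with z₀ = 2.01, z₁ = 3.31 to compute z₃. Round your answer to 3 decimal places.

g(2.01) = -6.61990, g(3.31) = 5.49610
z₂ = 3.31000 − 5.49610·(3.31000 − 2.01000) / (5.49610 − (-6.61990)) = 3.31000 − (7.14493)/(12.11600) = 2.72029
g(2.72029) = -0.41887
z₃ = 2.72029 − (-0.41887)·(2.72029 − 3.31000) / (-0.41887 − 5.49610) = 2.72029 − (0.24701)/(-5.91497) = 2.76205

2.762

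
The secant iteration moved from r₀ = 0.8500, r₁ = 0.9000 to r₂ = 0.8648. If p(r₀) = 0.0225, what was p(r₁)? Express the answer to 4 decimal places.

-0.0535

The secant line through (0.8500, 0.0225) and (0.9000, p(r₁)) crosses zero at r₂ = 0.8648.
So (0.8500, 0.0225), (0.9000, p(r₁)), (0.8648, 0) are collinear:
p(r₁) = 0.0225 · (0.9000 − 0.8648) / (0.8500 − 0.8648) = 0.0225 · (0.035200)/(-0.014800) = -0.053514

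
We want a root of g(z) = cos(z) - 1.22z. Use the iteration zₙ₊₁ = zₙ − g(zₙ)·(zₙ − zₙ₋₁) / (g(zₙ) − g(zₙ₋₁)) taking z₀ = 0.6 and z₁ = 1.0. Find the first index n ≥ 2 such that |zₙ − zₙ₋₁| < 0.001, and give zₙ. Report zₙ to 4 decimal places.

g(0.6) = 0.093336, g(1.0) = -0.679698
z₂ = 1.000000 − (-0.679698)·(0.400000)/(-0.773033) = 0.648296;  |Δ| = 0.351704
g(0.648296) = 0.006193
z₃ = 0.648296 − 0.006193·(-0.351704)/(0.685891) = 0.651471;  |Δ| = 0.003176
g(0.651471) = 0.000397
z₄ = 0.651471 − 0.000397·(0.003176)/(-0.005796) = 0.651689;  |Δ| = 0.000218
|z₄ − z₃| = 0.000218 < 0.001

n = 4, zₙ = 0.6517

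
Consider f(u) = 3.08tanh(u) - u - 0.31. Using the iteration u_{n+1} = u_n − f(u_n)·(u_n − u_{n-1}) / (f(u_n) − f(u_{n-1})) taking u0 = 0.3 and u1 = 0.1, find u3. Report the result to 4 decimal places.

f(0.3) = 0.287243, f(0.1) = -0.103023
u2 = 0.100000 − (-0.103023)·(0.100000 − 0.300000) / (-0.103023 − 0.287243) = 0.100000 − (0.020605)/(-0.390265) = 0.152796
f(0.152796) = 0.004187
u3 = 0.152796 − 0.004187·(0.152796 − 0.100000) / (0.004187 − (-0.103023)) = 0.152796 − (0.000221)/(0.107210) = 0.150734

0.1507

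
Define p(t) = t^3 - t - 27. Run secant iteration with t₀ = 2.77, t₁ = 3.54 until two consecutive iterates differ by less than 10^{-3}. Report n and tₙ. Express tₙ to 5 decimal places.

n = 5, tₙ = 3.11106

p(2.77) = -8.5160670, p(3.54) = 13.8218640
t₂ = 3.5400000 − 13.8218640·(0.7700000)/(22.3379310) = 3.0635532;  |Δ| = 0.4764468
p(3.0635532) = -1.3110085
t₃ = 3.0635532 − (-1.3110085)·(-0.4764468)/(-15.1328725) = 3.1048293;  |Δ| = 0.0412761
p(3.1048293) = -0.1743834
t₄ = 3.1048293 − (-0.1743834)·(0.0412761)/(1.1366251) = 3.1111620;  |Δ| = 0.0063327
p(3.1111620) = 0.0027977
t₅ = 3.1111620 − 0.0027977·(0.0063327)/(0.1771810) = 3.1110620;  |Δ| = 0.0001000
|t₅ − t₄| = 0.0001000 < 10^{-3}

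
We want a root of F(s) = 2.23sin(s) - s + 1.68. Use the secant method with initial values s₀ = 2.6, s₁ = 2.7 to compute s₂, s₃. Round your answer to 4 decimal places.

F(2.6) = 0.229568, F(2.7) = -0.066943
s₂ = 2.700000 − (-0.066943)·(2.700000 − 2.600000) / (-0.066943 − 0.229568) = 2.700000 − (-0.006694)/(-0.296511) = 2.677423
F(2.677423) = 0.000904
s₃ = 2.677423 − 0.000904·(2.677423 − 2.700000) / (0.000904 − (-0.066943)) = 2.677423 − (-0.000020)/(0.067847) = 2.677724

2.6774, 2.6777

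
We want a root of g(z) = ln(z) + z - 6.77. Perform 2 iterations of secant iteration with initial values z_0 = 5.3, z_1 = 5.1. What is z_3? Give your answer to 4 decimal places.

5.1341

g(5.3) = 0.197707, g(5.1) = -0.040759
z_2 = 5.100000 − (-0.040759)·(5.100000 − 5.300000) / (-0.040759 − 0.197707) = 5.100000 − (0.008152)/(-0.238466) = 5.134185
g(5.134185) = 0.000106
z_3 = 5.134185 − 0.000106·(5.134185 − 5.100000) / (0.000106 − (-0.040759)) = 5.134185 − (0.000004)/(0.040865) = 5.134096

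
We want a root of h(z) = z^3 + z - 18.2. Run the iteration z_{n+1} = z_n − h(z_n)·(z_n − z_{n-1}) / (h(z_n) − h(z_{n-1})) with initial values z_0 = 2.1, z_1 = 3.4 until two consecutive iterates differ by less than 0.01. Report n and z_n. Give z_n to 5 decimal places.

h(2.1) = -6.8390000, h(3.4) = 24.5040000
z_2 = 3.4000000 − 24.5040000·(1.3000000)/(31.3430000) = 2.3836582;  |Δ| = 1.0163418
h(2.3836582) = -2.2728091
z_3 = 2.3836582 − (-2.2728091)·(-1.0163418)/(-26.7768091) = 2.4699251;  |Δ| = 0.0862668
h(2.4699251) = -0.6622232
z_4 = 2.4699251 − (-0.6622232)·(0.0862668)/(1.6105859) = 2.5053953;  |Δ| = 0.0354703
h(2.5053953) = 0.0317764
z_5 = 2.5053953 − 0.0317764·(0.0354703)/(0.6939996) = 2.5037712;  |Δ| = 0.0016241
|z_5 − z_4| = 0.0016241 < 0.01

n = 5, z_n = 2.50377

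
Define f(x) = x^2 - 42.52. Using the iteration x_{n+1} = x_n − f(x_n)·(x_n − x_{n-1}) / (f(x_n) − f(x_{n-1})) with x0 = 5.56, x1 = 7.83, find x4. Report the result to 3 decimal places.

6.521

f(5.56) = -11.60640, f(7.83) = 18.78890
x2 = 7.83000 − 18.78890·(7.83000 − 5.56000) / (18.78890 − (-11.60640)) = 7.83000 − (42.65080)/(30.39530) = 6.42680
f(6.42680) = -1.21629
x3 = 6.42680 − (-1.21629)·(6.42680 − 7.83000) / (-1.21629 − 18.78890) = 6.42680 − (1.70671)/(-20.00519) = 6.51211
f(6.51211) = -0.11243
x4 = 6.51211 − (-0.11243)·(6.51211 − 6.42680) / (-0.11243 − (-1.21629)) = 6.51211 − (-0.00959)/(1.10386) = 6.52080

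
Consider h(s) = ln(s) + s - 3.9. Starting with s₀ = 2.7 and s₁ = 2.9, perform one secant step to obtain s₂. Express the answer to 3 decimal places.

h(2.7) = -0.20675, h(2.9) = 0.06471
s₂ = 2.90000 − 0.06471·(2.90000 − 2.70000) / (0.06471 − (-0.20675)) = 2.90000 − (0.01294)/(0.27146) = 2.85232

2.852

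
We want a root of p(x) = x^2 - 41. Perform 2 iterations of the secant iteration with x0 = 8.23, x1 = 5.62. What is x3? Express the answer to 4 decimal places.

p(8.23) = 26.732900, p(5.62) = -9.415600
x2 = 5.620000 − (-9.415600)·(5.620000 − 8.230000) / (-9.415600 − 26.732900) = 5.620000 − (24.574716)/(-36.148500) = 6.299827
p(6.299827) = -1.312183
x3 = 6.299827 − (-1.312183)·(6.299827 − 5.620000) / (-1.312183 − (-9.415600)) = 6.299827 − (-0.892057)/(8.103417) = 6.409911

6.4099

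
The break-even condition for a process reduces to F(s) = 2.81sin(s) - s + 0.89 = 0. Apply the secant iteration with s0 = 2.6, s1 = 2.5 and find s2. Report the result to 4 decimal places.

F(2.6) = -0.261441, F(2.5) = 0.071707
s2 = 2.500000 − 0.071707·(2.500000 − 2.600000) / (0.071707 − (-0.261441)) = 2.500000 − (-0.007171)/(0.333148) = 2.521524

2.5215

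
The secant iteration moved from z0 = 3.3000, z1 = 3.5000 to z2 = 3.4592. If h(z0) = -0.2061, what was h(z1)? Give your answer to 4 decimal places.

The secant line through (3.3000, -0.2061) and (3.5000, h(z1)) crosses zero at z2 = 3.4592.
So (3.3000, -0.2061), (3.5000, h(z1)), (3.4592, 0) are collinear:
h(z1) = -0.2061 · (3.5000 − 3.4592) / (3.3000 − 3.4592) = -0.2061 · (0.040800)/(-0.159200) = 0.052820

0.0528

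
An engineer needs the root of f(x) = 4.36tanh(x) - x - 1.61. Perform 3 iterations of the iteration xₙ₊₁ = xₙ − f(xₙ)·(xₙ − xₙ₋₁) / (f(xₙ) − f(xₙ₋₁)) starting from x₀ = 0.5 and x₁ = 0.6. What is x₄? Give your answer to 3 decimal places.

f(0.5) = -0.09517, f(0.6) = 0.13154
x₂ = 0.60000 − 0.13154·(0.60000 − 0.50000) / (0.13154 − (-0.09517)) = 0.60000 − (0.01315)/(0.22671) = 0.54198
f(0.54198) = 0.00397
x₃ = 0.54198 − 0.00397·(0.54198 − 0.60000) / (0.00397 − 0.13154) = 0.54198 − (-0.00023)/(-0.12756) = 0.54017
f(0.54017) = -0.00018
x₄ = 0.54017 − (-0.00018)·(0.54017 − 0.54198) / (-0.00018 − 0.00397) = 0.54017 − (0.00000)/(-0.00415) = 0.54025

0.540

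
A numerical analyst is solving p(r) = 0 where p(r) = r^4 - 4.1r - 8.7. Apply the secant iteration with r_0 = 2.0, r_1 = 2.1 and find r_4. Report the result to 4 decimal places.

2.0314

p(2.0) = -0.900000, p(2.1) = 2.138100
r_2 = 2.100000 − 2.138100·(2.100000 − 2.000000) / (2.138100 − (-0.900000)) = 2.100000 − (0.213810)/(3.038100) = 2.029624
p(2.029624) = -0.052226
r_3 = 2.029624 − (-0.052226)·(2.029624 − 2.100000) / (-0.052226 − 2.138100) = 2.029624 − (0.003675)/(-2.190326) = 2.031302
p(2.031302) = -0.002917
r_4 = 2.031302 − (-0.002917)·(2.031302 − 2.029624) / (-0.002917 − (-0.052226)) = 2.031302 − (-0.000005)/(0.049309) = 2.031401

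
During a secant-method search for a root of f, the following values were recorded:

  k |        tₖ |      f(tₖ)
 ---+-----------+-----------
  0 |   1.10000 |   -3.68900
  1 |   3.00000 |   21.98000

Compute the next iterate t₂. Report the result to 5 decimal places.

1.37306

t₂ = 3.00000 − 21.98000·(3.00000 − 1.10000) / (21.98000 − (-3.68900))
   = 3.00000 − (41.7620000)/(25.6690000) = 1.3730570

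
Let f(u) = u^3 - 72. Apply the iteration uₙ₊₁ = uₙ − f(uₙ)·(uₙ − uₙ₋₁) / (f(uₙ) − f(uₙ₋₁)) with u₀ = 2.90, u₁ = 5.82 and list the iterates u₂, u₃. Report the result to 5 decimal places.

f(2.90) = -47.6110000, f(5.82) = 125.1373680
u₂ = 5.8200000 − 125.1373680·(5.8200000 − 2.9000000) / (125.1373680 − (-47.6110000)) = 5.8200000 − (365.4011146)/(172.7483680) = 3.7047782
f(3.7047782) = -21.1505059
u₃ = 3.7047782 − (-21.1505059)·(3.7047782 − 5.8200000) / (-21.1505059 − 125.1373680) = 3.7047782 − (44.7380113)/(-146.2878739) = 4.0105999

3.70478, 4.01060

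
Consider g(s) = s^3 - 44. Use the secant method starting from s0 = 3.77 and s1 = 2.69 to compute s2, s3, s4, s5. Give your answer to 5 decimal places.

3.46666, 3.54849, 3.53002, 3.53035

g(3.77) = 9.5826330, g(2.69) = -24.5348910
s2 = 2.6900000 − (-24.5348910)·(2.6900000 − 3.7700000) / (-24.5348910 − 9.5826330) = 2.6900000 − (26.4976823)/(-34.1175240) = 3.4666590
g(3.4666590) = -2.3386466
s3 = 3.4666590 − (-2.3386466)·(3.4666590 − 2.6900000) / (-2.3386466 − (-24.5348910)) = 3.4666590 − (-1.8163309)/(22.1962444) = 3.5484896
g(3.5484896) = 0.6817932
s4 = 3.5484896 − 0.6817932·(3.5484896 − 3.4666590) / (0.6817932 − (-2.3386466)) = 3.5484896 − (0.0557915)/(3.0204398) = 3.5300182
g(3.5300182) = -0.0123413
s5 = 3.5300182 − (-0.0123413)·(3.5300182 − 3.5484896) / (-0.0123413 − 0.6817932) = 3.5300182 − (0.0002280)/(-0.6941345) = 3.5303466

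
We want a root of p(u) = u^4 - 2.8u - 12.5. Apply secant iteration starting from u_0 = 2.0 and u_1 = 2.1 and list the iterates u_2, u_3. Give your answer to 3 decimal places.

2.066, 2.068

p(2.0) = -2.10000, p(2.1) = 1.06810
u_2 = 2.10000 − 1.06810·(2.10000 − 2.00000) / (1.06810 − (-2.10000)) = 2.10000 − (0.10681)/(3.16810) = 2.06629
p(2.06629) = -0.05665
u_3 = 2.06629 − (-0.05665)·(2.06629 − 2.10000) / (-0.05665 − 1.06810) = 2.06629 − (0.00191)/(-1.12475) = 2.06798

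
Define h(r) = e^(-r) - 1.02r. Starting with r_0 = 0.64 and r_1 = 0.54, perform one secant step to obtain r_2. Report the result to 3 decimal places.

0.560

h(0.64) = -0.12551, h(0.54) = 0.03195
r_2 = 0.54000 − 0.03195·(0.54000 − 0.64000) / (0.03195 − (-0.12551)) = 0.54000 − (-0.00319)/(0.15746) = 0.56029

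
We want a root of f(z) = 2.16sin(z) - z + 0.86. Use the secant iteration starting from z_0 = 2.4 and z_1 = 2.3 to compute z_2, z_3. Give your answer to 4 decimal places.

2.3678, 2.3685

f(2.4) = -0.081000, f(2.3) = 0.170723
z_2 = 2.300000 − 0.170723·(2.300000 − 2.400000) / (0.170723 − (-0.081000)) = 2.300000 − (-0.017072)/(0.251723) = 2.367822
f(2.367822) = 0.001667
z_3 = 2.367822 − 0.001667·(2.367822 − 2.300000) / (0.001667 − 0.170723) = 2.367822 − (0.000113)/(-0.169057) = 2.368491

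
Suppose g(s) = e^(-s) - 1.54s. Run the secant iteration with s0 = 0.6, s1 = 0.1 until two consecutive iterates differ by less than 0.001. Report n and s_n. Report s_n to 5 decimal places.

n = 4, s_n = 0.42467

g(0.6) = -0.3751884, g(0.1) = 0.7508374
s2 = 0.1000000 − 0.7508374·(-0.5000000)/(1.1260258) = 0.4334015;  |Δ| = 0.3334015
g(0.4334015) = -0.0191382
s3 = 0.4334015 − (-0.0191382)·(0.3334015)/(-0.7699756) = 0.4251146;  |Δ| = 0.0082869
g(0.4251146) = -0.0009817
s4 = 0.4251146 − (-0.0009817)·(-0.0082869)/(0.0181565) = 0.4246666;  |Δ| = 0.0004480
|s4 − s3| = 0.0004480 < 0.001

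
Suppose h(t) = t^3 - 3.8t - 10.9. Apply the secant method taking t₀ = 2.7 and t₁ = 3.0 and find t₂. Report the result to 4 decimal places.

2.7717

h(2.7) = -1.477000, h(3.0) = 4.700000
t₂ = 3.000000 − 4.700000·(3.000000 − 2.700000) / (4.700000 − (-1.477000)) = 3.000000 − (1.410000)/(6.177000) = 2.771734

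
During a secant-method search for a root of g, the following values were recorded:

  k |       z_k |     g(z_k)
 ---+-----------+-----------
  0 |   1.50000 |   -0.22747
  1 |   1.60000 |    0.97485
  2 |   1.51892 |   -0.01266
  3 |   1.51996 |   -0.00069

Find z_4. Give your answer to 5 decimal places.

1.52002

z_4 = 1.51996 − (-0.00069)·(1.51996 − 1.51892) / (-0.00069 − (-0.01266))
   = 1.51996 − (-0.0000007)/(0.0119700) = 1.5200199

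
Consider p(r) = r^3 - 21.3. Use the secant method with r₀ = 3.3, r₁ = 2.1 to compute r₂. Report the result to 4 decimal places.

p(3.3) = 14.637000, p(2.1) = -12.039000
r₂ = 2.100000 − (-12.039000)·(2.100000 − 3.300000) / (-12.039000 − 14.637000) = 2.100000 − (14.446800)/(-26.676000) = 2.641565

2.6416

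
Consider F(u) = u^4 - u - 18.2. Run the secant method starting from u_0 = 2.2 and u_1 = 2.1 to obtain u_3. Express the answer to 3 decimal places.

F(2.2) = 3.02560, F(2.1) = -0.85190
u_2 = 2.10000 − (-0.85190)·(2.10000 − 2.20000) / (-0.85190 − 3.02560) = 2.10000 − (0.08519)/(-3.87750) = 2.12197
F(2.12197) = -0.04714
u_3 = 2.12197 − (-0.04714)·(2.12197 − 2.10000) / (-0.04714 − (-0.85190)) = 2.12197 − (-0.00104)/(0.80476) = 2.12326

2.123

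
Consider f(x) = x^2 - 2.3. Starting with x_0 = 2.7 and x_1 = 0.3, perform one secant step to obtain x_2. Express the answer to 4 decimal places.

f(2.7) = 4.990000, f(0.3) = -2.210000
x_2 = 0.300000 − (-2.210000)·(0.300000 − 2.700000) / (-2.210000 − 4.990000) = 0.300000 − (5.304000)/(-7.200000) = 1.036667

1.0367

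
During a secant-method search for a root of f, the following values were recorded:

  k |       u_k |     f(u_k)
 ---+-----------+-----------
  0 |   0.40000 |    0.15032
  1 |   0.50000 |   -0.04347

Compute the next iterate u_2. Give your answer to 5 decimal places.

u_2 = 0.50000 − (-0.04347)·(0.50000 − 0.40000) / (-0.04347 − 0.15032)
   = 0.50000 − (-0.0043470)/(-0.1937900) = 0.4775685

0.47757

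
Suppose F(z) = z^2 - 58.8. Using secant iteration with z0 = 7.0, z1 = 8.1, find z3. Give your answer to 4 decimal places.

F(7.0) = -9.800000, F(8.1) = 6.810000
z2 = 8.100000 − 6.810000·(8.100000 − 7.000000) / (6.810000 − (-9.800000)) = 8.100000 − (7.491000)/(16.610000) = 7.649007
F(7.649007) = -0.292698
z3 = 7.649007 − (-0.292698)·(7.649007 − 8.100000) / (-0.292698 − 6.810000) = 7.649007 − (0.132005)/(-7.102698) = 7.667592

7.6676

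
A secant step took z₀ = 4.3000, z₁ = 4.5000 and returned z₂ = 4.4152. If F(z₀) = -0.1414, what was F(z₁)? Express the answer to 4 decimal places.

0.1041

The secant line through (4.3000, -0.1414) and (4.5000, F(z₁)) crosses zero at z₂ = 4.4152.
So (4.3000, -0.1414), (4.5000, F(z₁)), (4.4152, 0) are collinear:
F(z₁) = -0.1414 · (4.5000 − 4.4152) / (4.3000 − 4.4152) = -0.1414 · (0.084800)/(-0.115200) = 0.104086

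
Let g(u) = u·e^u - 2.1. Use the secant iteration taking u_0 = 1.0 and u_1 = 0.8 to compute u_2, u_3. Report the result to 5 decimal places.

0.86815, 0.87564

g(1.0) = 0.6182818, g(0.8) = -0.3195673
u_2 = 0.8000000 − (-0.3195673)·(0.8000000 − 1.0000000) / (-0.3195673 − 0.6182818) = 0.8000000 − (0.0639135)/(-0.9378491) = 0.8681490
g(0.8681490) = -0.0316379
u_3 = 0.8681490 − (-0.0316379)·(0.8681490 − 0.8000000) / (-0.0316379 − (-0.3195673)) = 0.8681490 − (-0.0021561)/(0.2879293) = 0.8756372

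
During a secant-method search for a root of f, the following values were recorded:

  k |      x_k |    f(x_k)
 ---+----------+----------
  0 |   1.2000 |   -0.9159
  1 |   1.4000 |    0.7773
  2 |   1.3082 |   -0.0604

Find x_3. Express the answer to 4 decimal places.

x_3 = 1.3082 − (-0.0604)·(1.3082 − 1.4000) / (-0.0604 − 0.7773)
   = 1.3082 − (0.005545)/(-0.837700) = 1.314819

1.3148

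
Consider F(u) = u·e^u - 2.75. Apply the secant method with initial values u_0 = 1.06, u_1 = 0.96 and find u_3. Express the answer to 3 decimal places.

F(1.06) = 0.30955, F(0.96) = -0.24277
u_2 = 0.96000 − (-0.24277)·(0.96000 − 1.06000) / (-0.24277 − 0.30955) = 0.96000 − (0.02428)/(-0.55232) = 1.00395
F(1.00395) = -0.01016
u_3 = 1.00395 − (-0.01016)·(1.00395 − 0.96000) / (-0.01016 − (-0.24277)) = 1.00395 − (-0.00045)/(0.23262) = 1.00587

1.006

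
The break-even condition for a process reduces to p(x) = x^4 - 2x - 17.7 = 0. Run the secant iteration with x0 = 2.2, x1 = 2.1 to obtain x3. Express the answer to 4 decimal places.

2.1666

p(2.2) = 1.325600, p(2.1) = -2.451900
x2 = 2.100000 − (-2.451900)·(2.100000 − 2.200000) / (-2.451900 − 1.325600) = 2.100000 − (0.245190)/(-3.777500) = 2.164908
p(2.164908) = -0.063472
x3 = 2.164908 − (-0.063472)·(2.164908 − 2.100000) / (-0.063472 − (-2.451900)) = 2.164908 − (-0.004120)/(2.388428) = 2.166633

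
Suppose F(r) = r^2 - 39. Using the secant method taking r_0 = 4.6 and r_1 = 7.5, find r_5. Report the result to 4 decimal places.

6.2450

F(4.6) = -17.840000, F(7.5) = 17.250000
r_2 = 7.500000 − 17.250000·(7.500000 − 4.600000) / (17.250000 − (-17.840000)) = 7.500000 − (50.025000)/(35.090000) = 6.074380
F(6.074380) = -2.101906
r_3 = 6.074380 − (-2.101906)·(6.074380 − 7.500000) / (-2.101906 − 17.250000) = 6.074380 − (2.996518)/(-19.351906) = 6.229224
F(6.229224) = -0.196772
r_4 = 6.229224 − (-0.196772)·(6.229224 − 6.074380) / (-0.196772 − (-2.101906)) = 6.229224 − (-0.030469)/(1.905134) = 6.245217
F(6.245217) = 0.002732
r_5 = 6.245217 − 0.002732·(6.245217 − 6.229224) / (0.002732 − (-0.196772)) = 6.245217 − (0.000044)/(0.199504) = 6.244998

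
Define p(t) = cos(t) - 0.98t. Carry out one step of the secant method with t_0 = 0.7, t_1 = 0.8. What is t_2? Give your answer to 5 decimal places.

p(0.7) = 0.0788422, p(0.8) = -0.0872933
t_2 = 0.8000000 − (-0.0872933)·(0.8000000 − 0.7000000) / (-0.0872933 − 0.0788422) = 0.8000000 − (-0.0087293)/(-0.1661355) = 0.7474566

0.74746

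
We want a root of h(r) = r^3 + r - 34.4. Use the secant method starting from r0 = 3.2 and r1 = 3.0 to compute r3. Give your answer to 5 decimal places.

h(3.2) = 1.5680000, h(3.0) = -4.4000000
r2 = 3.0000000 − (-4.4000000)·(3.0000000 − 3.2000000) / (-4.4000000 − 1.5680000) = 3.0000000 − (0.8800000)/(-5.9680000) = 3.1474531
h(3.1474531) = -0.0724260
r3 = 3.1474531 − (-0.0724260)·(3.1474531 − 3.0000000) / (-0.0724260 − (-4.4000000)) = 3.1474531 − (-0.0106794)/(4.3275740) = 3.1499208

3.14992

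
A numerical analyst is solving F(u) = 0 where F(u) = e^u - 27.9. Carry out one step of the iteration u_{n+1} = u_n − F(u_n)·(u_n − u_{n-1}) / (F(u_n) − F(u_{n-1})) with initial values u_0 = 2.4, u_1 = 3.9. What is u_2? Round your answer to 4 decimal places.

3.0596

F(2.4) = -16.876824, F(3.9) = 21.502449
u_2 = 3.900000 − 21.502449·(3.900000 − 2.400000) / (21.502449 − (-16.876824)) = 3.900000 − (32.253674)/(38.379273) = 3.059607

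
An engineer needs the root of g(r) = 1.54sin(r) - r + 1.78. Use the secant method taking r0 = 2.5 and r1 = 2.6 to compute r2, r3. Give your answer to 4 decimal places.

2.5885, 2.5887

g(2.5) = 0.201647, g(2.6) = -0.026128
r2 = 2.600000 − (-0.026128)·(2.600000 − 2.500000) / (-0.026128 − 0.201647) = 2.600000 − (-0.002613)/(-0.227775) = 2.588529
g(2.588529) = 0.000428
r3 = 2.588529 − 0.000428·(2.588529 − 2.600000) / (0.000428 − (-0.026128)) = 2.588529 − (-0.000005)/(0.026555) = 2.588714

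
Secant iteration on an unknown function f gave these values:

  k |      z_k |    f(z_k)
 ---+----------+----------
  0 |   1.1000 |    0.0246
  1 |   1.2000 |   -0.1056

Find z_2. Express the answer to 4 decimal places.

z_2 = 1.2000 − (-0.1056)·(1.2000 − 1.1000) / (-0.1056 − 0.0246)
   = 1.2000 − (-0.010560)/(-0.130200) = 1.118894

1.1189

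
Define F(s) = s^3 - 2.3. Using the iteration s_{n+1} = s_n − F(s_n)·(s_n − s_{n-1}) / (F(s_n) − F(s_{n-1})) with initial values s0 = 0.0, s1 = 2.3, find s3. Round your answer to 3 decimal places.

0.777

F(0.0) = -2.30000, F(2.3) = 9.86700
s2 = 2.30000 − 9.86700·(2.30000 − 0.00000) / (9.86700 − (-2.30000)) = 2.30000 − (22.69410)/(12.16700) = 0.43478
F(0.43478) = -2.21781
s3 = 0.43478 − (-2.21781)·(0.43478 − 2.30000) / (-2.21781 − 9.86700) = 0.43478 − (4.13670)/(-12.08481) = 0.77709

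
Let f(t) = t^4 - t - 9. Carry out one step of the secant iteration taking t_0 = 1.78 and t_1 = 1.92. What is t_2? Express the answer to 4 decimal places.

1.8104

f(1.78) = -0.741241, f(1.92) = 2.669545
t_2 = 1.920000 − 2.669545·(1.920000 − 1.780000) / (2.669545 − (-0.741241)) = 1.920000 − (0.373736)/(3.410786) = 1.810425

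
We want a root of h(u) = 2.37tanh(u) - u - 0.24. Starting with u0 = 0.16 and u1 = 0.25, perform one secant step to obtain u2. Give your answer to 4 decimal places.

0.1789

h(0.16) = -0.024003, h(0.25) = 0.090457
u2 = 0.250000 − 0.090457·(0.250000 − 0.160000) / (0.090457 − (-0.024003)) = 0.250000 − (0.008141)/(0.114460) = 0.178874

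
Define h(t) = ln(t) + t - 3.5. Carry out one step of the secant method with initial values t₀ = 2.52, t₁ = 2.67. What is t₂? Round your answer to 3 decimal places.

2.560

h(2.52) = -0.05574, h(2.67) = 0.15208
t₂ = 2.67000 − 0.15208·(2.67000 − 2.52000) / (0.15208 − (-0.05574)) = 2.67000 − (0.02281)/(0.20782) = 2.56023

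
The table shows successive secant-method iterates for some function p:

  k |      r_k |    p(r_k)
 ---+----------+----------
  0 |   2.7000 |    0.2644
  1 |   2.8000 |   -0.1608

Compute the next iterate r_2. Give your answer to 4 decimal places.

r_2 = 2.8000 − (-0.1608)·(2.8000 − 2.7000) / (-0.1608 − 0.2644)
   = 2.8000 − (-0.016080)/(-0.425200) = 2.762183

2.7622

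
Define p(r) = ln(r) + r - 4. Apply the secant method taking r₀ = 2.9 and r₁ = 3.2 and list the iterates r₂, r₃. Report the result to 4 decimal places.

2.9266, 2.9263

p(2.9) = -0.035289, p(3.2) = 0.363151
r₂ = 3.200000 − 0.363151·(3.200000 − 2.900000) / (0.363151 − (-0.035289)) = 3.200000 − (0.108945)/(0.398440) = 2.926571
p(2.926571) = 0.000402
r₃ = 2.926571 − 0.000402·(2.926571 − 3.200000) / (0.000402 − 0.363151) = 2.926571 − (-0.000110)/(-0.362749) = 2.926268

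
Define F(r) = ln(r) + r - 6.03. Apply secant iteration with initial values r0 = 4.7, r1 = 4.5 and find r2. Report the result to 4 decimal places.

4.5213

F(4.7) = 0.217563, F(4.5) = -0.025923
r2 = 4.500000 − (-0.025923)·(4.500000 − 4.700000) / (-0.025923 − 0.217563) = 4.500000 − (0.005185)/(-0.243485) = 4.521293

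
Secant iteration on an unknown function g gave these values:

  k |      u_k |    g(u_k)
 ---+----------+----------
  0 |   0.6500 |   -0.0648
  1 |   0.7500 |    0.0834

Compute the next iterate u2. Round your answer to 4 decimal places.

0.6937

u2 = 0.7500 − 0.0834·(0.7500 − 0.6500) / (0.0834 − (-0.0648))
   = 0.7500 − (0.008340)/(0.148200) = 0.693725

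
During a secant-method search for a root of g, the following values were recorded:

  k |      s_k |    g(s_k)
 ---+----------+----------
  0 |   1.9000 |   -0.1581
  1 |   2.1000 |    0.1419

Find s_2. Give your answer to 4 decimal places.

2.0054

s_2 = 2.1000 − 0.1419·(2.1000 − 1.9000) / (0.1419 − (-0.1581))
   = 2.1000 − (0.028380)/(0.300000) = 2.005400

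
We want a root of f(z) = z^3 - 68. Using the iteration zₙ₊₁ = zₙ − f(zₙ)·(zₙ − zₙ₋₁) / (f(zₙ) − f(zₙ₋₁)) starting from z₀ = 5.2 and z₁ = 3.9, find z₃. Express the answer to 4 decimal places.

f(5.2) = 72.608000, f(3.9) = -8.681000
z₂ = 3.900000 − (-8.681000)·(3.900000 − 5.200000) / (-8.681000 − 72.608000) = 3.900000 − (11.285300)/(-81.289000) = 4.038829
f(4.038829) = -2.118039
z₃ = 4.038829 − (-2.118039)·(4.038829 − 3.900000) / (-2.118039 − (-8.681000)) = 4.038829 − (-0.294046)/(6.562961) = 4.083633

4.0836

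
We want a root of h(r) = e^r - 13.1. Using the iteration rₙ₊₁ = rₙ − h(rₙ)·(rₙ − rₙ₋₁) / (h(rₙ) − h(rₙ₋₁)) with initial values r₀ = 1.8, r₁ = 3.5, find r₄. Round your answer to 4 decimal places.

2.5966

h(1.8) = -7.050353, h(3.5) = 20.015452
r₂ = 3.500000 − 20.015452·(3.500000 − 1.800000) / (20.015452 − (-7.050353)) = 3.500000 − (34.026268)/(27.065804) = 2.242832
h(2.242832) = -3.680031
r₃ = 2.242832 − (-3.680031)·(2.242832 − 3.500000) / (-3.680031 − 20.015452) = 2.242832 − (4.626418)/(-23.695483) = 2.438077
h(2.438077) = -1.649006
r₄ = 2.438077 − (-1.649006)·(2.438077 − 2.242832) / (-1.649006 − (-3.680031)) = 2.438077 − (-0.321960)/(2.031025) = 2.596597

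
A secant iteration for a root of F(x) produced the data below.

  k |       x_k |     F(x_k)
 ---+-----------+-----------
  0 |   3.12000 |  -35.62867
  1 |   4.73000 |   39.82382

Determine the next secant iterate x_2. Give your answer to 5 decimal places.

x_2 = 4.73000 − 39.82382·(4.73000 − 3.12000) / (39.82382 − (-35.62867))
   = 4.73000 − (64.1163502)/(75.4524900) = 3.8802421

3.88024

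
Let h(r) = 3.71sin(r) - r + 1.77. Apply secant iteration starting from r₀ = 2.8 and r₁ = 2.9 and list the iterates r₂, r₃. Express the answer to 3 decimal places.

h(2.8) = 0.21281, h(2.9) = -0.24238
r₂ = 2.90000 − (-0.24238)·(2.90000 − 2.80000) / (-0.24238 − 0.21281) = 2.90000 − (-0.02424)/(-0.45519) = 2.84675
h(2.84675) = 0.00133
r₃ = 2.84675 − 0.00133·(2.84675 − 2.90000) / (0.00133 − (-0.24238)) = 2.84675 − (-0.00007)/(0.24372) = 2.84704

2.847, 2.847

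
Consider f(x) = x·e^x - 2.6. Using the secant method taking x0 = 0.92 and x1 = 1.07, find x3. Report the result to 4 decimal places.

0.9776

f(0.92) = -0.291453, f(1.07) = 0.519456
x2 = 1.070000 − 0.519456·(1.070000 − 0.920000) / (0.519456 − (-0.291453)) = 1.070000 − (0.077918)/(0.810909) = 0.973912
f(0.973912) = -0.020803
x3 = 0.973912 − (-0.020803)·(0.973912 − 1.070000) / (-0.020803 − 0.519456) = 0.973912 − (0.001999)/(-0.540259) = 0.977612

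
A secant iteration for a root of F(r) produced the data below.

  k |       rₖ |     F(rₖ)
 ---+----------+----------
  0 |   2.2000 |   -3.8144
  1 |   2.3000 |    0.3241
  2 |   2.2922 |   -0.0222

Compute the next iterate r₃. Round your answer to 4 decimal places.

2.2927

r₃ = 2.2922 − (-0.0222)·(2.2922 − 2.3000) / (-0.0222 − 0.3241)
   = 2.2922 − (0.000173)/(-0.346300) = 2.292700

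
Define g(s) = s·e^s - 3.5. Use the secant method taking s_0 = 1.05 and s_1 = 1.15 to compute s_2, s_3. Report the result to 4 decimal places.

g(1.05) = -0.499466, g(1.15) = 0.131922
s_2 = 1.150000 − 0.131922·(1.150000 − 1.050000) / (0.131922 − (-0.499466)) = 1.150000 − (0.013192)/(0.631388) = 1.129106
g(1.129106) = -0.007799
s_3 = 1.129106 − (-0.007799)·(1.129106 − 1.150000) / (-0.007799 − 0.131922) = 1.129106 − (0.000163)/(-0.139721) = 1.130272

1.1291, 1.1303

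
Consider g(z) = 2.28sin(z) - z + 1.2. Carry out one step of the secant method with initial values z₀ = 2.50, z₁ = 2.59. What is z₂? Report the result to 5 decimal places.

2.52236

g(2.50) = 0.0645165, g(2.59) = -0.1951789
z₂ = 2.5900000 − (-0.1951789)·(2.5900000 − 2.5000000) / (-0.1951789 − 0.0645165) = 2.5900000 − (-0.0175661)/(-0.2596954) = 2.5223588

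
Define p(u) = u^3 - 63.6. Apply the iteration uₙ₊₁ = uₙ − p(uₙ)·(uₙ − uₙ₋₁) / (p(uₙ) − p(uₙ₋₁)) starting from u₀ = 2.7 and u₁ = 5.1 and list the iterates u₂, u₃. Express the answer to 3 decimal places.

p(2.7) = -43.91700, p(5.1) = 69.05100
u₂ = 5.10000 − 69.05100·(5.10000 − 2.70000) / (69.05100 − (-43.91700)) = 5.10000 − (165.72240)/(112.96800) = 3.63301
p(3.63301) = -15.64858
u₃ = 3.63301 − (-15.64858)·(3.63301 − 5.10000) / (-15.64858 − 69.05100) = 3.63301 − (22.95624)/(-84.69958) = 3.90405

3.633, 3.904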